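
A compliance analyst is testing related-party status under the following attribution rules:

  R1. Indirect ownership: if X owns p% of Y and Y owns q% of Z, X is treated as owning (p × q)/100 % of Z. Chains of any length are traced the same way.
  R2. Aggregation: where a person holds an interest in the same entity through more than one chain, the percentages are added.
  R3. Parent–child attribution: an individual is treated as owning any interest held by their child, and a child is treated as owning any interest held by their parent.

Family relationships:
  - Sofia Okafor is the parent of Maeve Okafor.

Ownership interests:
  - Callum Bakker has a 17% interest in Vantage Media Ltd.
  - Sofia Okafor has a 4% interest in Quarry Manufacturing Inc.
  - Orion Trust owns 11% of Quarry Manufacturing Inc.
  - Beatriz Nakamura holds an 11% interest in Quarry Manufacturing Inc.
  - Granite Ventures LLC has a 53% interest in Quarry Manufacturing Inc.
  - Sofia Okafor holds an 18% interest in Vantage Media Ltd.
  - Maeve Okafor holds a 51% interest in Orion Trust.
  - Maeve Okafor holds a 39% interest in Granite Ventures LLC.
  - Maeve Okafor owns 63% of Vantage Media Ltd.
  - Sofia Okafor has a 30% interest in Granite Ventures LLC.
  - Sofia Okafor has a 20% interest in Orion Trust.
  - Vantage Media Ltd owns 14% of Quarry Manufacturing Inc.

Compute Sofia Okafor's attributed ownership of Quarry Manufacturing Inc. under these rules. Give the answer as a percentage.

59.72%

By parent–child attribution (R3), Sofia Okafor is treated as also owning Maeve Okafor's interest in Granite Ventures LLC, giving 30% + 39% = 69%.
By parent–child attribution (R3), Sofia Okafor is treated as also owning Maeve Okafor's interest in Orion Trust, giving 20% + 51% = 71%.
By parent–child attribution (R3), Sofia Okafor is treated as also owning Maeve Okafor's interest in Vantage Media Ltd, giving 18% + 63% = 81%.
Chain via Granite Ventures LLC (R1): 69% × 53% = 36.57% of Quarry Manufacturing Inc.
Chain via Orion Trust (R1): 71% × 11% = 7.81% of Quarry Manufacturing Inc.
Chain via Vantage Media Ltd (R1): 81% × 14% = 11.34% of Quarry Manufacturing Inc.
Direct interest in Quarry Manufacturing Inc: 4%.
Aggregating (R2): 36.57% + 7.81% + 11.34% + 4% = 59.72%.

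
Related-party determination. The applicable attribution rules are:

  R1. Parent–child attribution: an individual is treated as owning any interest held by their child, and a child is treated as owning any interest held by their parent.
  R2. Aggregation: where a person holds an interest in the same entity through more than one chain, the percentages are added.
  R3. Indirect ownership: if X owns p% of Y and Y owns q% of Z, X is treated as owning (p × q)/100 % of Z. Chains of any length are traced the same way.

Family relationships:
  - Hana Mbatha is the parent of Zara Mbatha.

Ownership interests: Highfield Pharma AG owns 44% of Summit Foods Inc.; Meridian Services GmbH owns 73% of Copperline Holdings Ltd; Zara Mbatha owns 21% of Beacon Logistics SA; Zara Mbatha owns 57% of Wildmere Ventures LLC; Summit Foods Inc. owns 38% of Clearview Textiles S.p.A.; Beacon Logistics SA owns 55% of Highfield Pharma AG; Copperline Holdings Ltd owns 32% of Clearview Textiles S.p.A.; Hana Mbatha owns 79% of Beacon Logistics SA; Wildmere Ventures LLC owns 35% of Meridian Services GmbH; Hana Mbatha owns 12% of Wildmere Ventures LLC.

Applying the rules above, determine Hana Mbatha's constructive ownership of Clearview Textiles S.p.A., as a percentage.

By parent–child attribution (R1), Hana Mbatha is treated as also owning Zara Mbatha's interest in Beacon Logistics SA, giving 79% + 21% = 100%.
By parent–child attribution (R1), Hana Mbatha is treated as also owning Zara Mbatha's interest in Wildmere Ventures LLC, giving 12% + 57% = 69%.
Chain via Beacon Logistics SA → Highfield Pharma AG → Summit Foods Inc. (R3): 100% × 55% × 44% × 38% = 9.196% of Clearview Textiles S.p.A.
Chain via Wildmere Ventures LLC → Meridian Services GmbH → Copperline Holdings Ltd (R3): 69% × 35% × 73% × 32% = 5.64144% of Clearview Textiles S.p.A.
Aggregating (R2): 9.196% + 5.64144% = 14.83744%.

14.83744%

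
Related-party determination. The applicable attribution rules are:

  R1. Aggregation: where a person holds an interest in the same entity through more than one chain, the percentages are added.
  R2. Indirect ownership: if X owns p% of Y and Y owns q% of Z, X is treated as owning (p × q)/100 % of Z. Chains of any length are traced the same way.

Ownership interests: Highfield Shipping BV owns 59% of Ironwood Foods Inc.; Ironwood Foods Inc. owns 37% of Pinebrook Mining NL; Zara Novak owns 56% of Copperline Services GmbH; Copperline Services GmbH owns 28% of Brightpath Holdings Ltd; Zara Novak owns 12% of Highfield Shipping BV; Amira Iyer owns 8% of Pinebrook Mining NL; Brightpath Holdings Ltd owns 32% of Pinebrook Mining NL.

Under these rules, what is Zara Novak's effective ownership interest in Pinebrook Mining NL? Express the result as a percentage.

7.6372%

Chain via Highfield Shipping BV → Ironwood Foods Inc. (R2): 12% × 59% × 37% = 2.6196% of Pinebrook Mining NL.
Chain via Copperline Services GmbH → Brightpath Holdings Ltd (R2): 56% × 28% × 32% = 5.0176% of Pinebrook Mining NL.
Aggregating (R1): 2.6196% + 5.0176% = 7.6372%.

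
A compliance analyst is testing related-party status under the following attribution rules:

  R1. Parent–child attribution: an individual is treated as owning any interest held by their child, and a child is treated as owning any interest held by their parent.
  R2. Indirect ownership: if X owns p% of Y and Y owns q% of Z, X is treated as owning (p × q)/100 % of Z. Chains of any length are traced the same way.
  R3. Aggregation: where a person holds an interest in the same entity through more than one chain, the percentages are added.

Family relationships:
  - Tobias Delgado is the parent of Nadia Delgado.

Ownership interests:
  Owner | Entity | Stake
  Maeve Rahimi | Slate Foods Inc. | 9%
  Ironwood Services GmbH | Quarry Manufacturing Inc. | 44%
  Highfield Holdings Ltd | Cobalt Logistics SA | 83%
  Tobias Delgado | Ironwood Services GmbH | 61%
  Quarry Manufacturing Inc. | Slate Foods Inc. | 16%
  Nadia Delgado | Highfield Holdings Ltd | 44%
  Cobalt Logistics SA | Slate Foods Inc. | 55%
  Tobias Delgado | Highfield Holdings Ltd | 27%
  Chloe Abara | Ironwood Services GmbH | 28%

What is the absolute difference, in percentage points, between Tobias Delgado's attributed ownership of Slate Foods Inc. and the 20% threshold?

By parent–child attribution (R1), Tobias Delgado is treated as also owning Nadia Delgado's interest in Highfield Holdings Ltd, giving 27% + 44% = 71%.
Chain via Highfield Holdings Ltd → Cobalt Logistics SA (R2): 71% × 83% × 55% = 32.4115% of Slate Foods Inc.
Chain via Ironwood Services GmbH → Quarry Manufacturing Inc. (R2): 61% × 44% × 16% = 4.2944% of Slate Foods Inc.
Aggregating (R3): 32.4115% + 4.2944% = 36.7059%.
36.7059% exceeds the 20% threshold by 16.7059 percentage points.

16.7059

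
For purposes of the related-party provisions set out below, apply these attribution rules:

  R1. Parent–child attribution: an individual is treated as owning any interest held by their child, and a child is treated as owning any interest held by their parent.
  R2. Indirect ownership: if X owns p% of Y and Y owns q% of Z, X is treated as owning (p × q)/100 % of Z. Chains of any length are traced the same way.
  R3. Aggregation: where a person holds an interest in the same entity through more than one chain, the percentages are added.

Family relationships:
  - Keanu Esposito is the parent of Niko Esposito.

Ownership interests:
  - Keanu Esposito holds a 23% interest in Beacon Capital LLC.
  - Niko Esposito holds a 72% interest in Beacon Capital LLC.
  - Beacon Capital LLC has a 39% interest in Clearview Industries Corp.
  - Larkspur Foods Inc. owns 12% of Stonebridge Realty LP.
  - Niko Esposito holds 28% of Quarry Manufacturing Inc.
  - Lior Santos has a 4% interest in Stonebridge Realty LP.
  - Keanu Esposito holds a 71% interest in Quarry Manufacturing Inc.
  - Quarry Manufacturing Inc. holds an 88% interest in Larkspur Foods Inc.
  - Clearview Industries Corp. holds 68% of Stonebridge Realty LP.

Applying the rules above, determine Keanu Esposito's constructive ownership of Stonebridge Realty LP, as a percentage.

By parent–child attribution (R1), Keanu Esposito is treated as also owning Niko Esposito's interest in Quarry Manufacturing Inc, giving 71% + 28% = 99%.
By parent–child attribution (R1), Keanu Esposito is treated as also owning Niko Esposito's interest in Beacon Capital LLC, giving 23% + 72% = 95%.
Chain via Quarry Manufacturing Inc. → Larkspur Foods Inc. (R2): 99% × 88% × 12% = 10.4544% of Stonebridge Realty LP.
Chain via Beacon Capital LLC → Clearview Industries Corp. (R2): 95% × 39% × 68% = 25.194% of Stonebridge Realty LP.
Aggregating (R3): 10.4544% + 25.194% = 35.6484%.

35.6484%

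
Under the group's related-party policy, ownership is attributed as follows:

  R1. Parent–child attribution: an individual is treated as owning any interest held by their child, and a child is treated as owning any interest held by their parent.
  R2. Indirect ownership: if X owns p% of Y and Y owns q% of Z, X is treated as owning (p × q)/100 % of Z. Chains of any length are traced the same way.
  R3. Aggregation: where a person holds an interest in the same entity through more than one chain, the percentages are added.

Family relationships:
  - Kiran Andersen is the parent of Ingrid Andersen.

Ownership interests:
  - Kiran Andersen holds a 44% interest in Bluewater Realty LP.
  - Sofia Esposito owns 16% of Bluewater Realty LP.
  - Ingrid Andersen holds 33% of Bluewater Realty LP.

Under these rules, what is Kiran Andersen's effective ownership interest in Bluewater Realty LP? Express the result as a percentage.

77%

By parent–child attribution (R1), Kiran Andersen is treated as also owning Ingrid Andersen's interest in Bluewater Realty LP, giving 44% + 33% = 77%.
Direct interest in Bluewater Realty LP: 77%.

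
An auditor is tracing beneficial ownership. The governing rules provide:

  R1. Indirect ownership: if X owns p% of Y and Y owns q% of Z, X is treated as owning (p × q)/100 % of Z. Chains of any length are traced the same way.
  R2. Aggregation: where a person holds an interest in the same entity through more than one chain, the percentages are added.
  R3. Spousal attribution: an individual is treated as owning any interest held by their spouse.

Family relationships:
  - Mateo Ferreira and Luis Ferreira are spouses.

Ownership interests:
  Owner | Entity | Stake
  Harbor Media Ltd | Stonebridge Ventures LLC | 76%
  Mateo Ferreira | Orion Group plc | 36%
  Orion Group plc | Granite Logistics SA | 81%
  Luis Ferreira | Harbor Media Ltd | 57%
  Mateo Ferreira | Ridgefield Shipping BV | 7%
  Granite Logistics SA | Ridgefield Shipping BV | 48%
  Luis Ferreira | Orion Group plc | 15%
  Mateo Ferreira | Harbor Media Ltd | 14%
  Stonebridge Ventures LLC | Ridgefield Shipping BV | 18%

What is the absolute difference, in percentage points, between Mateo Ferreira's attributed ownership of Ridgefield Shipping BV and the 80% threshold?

By spousal attribution (R3), Mateo Ferreira is treated as also owning Luis Ferreira's interest in Harbor Media Ltd, giving 14% + 57% = 71%.
By spousal attribution (R3), Mateo Ferreira is treated as also owning Luis Ferreira's interest in Orion Group plc, giving 36% + 15% = 51%.
Chain via Harbor Media Ltd → Stonebridge Ventures LLC (R1): 71% × 76% × 18% = 9.7128% of Ridgefield Shipping BV.
Chain via Orion Group plc → Granite Logistics SA (R1): 51% × 81% × 48% = 19.8288% of Ridgefield Shipping BV.
Direct interest in Ridgefield Shipping BV: 7%.
Aggregating (R2): 9.7128% + 19.8288% + 7% = 36.5416%.
36.5416% falls short of the 80% threshold by 43.4584 percentage points.

43.4584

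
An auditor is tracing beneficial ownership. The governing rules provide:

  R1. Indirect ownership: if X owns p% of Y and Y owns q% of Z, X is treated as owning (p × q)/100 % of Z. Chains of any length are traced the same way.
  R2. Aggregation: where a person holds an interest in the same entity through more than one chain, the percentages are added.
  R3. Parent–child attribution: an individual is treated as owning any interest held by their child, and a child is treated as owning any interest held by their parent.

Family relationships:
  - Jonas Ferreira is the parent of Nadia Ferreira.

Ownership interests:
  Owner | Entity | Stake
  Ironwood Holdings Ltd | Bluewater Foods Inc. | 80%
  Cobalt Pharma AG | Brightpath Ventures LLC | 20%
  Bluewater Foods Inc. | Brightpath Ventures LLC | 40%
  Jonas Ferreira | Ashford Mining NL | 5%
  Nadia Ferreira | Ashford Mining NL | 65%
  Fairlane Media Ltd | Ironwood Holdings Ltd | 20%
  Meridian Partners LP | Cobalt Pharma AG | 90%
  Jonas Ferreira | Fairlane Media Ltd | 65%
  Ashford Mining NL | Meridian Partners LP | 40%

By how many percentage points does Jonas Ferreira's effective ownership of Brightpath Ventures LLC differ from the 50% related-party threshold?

40.8

By parent–child attribution (R3), Jonas Ferreira is treated as also owning Nadia Ferreira's interest in Ashford Mining NL, giving 5% + 65% = 70%.
Chain via Fairlane Media Ltd → Ironwood Holdings Ltd → Bluewater Foods Inc. (R1): 65% × 20% × 80% × 40% = 4.16% of Brightpath Ventures LLC.
Chain via Ashford Mining NL → Meridian Partners LP → Cobalt Pharma AG (R1): 70% × 40% × 90% × 20% = 5.04% of Brightpath Ventures LLC.
Aggregating (R2): 4.16% + 5.04% = 9.2%.
9.2% falls short of the 50% threshold by 40.8 percentage points.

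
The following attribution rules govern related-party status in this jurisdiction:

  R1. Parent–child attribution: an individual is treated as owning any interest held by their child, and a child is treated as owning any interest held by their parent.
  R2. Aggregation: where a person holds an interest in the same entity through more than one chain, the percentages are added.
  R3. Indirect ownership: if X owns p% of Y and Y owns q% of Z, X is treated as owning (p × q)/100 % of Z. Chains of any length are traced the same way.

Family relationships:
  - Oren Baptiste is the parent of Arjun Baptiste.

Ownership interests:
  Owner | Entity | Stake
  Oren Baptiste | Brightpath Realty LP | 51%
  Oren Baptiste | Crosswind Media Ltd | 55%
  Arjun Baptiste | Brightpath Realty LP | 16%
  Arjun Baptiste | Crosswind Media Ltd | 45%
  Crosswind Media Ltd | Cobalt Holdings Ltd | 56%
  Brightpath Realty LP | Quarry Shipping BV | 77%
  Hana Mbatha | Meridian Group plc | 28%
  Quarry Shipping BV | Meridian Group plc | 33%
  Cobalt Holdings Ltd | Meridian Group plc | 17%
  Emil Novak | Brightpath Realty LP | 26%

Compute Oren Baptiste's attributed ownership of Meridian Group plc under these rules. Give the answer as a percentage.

By parent–child attribution (R1), Oren Baptiste is treated as also owning Arjun Baptiste's interest in Crosswind Media Ltd, giving 55% + 45% = 100%.
By parent–child attribution (R1), Oren Baptiste is treated as also owning Arjun Baptiste's interest in Brightpath Realty LP, giving 51% + 16% = 67%.
Chain via Crosswind Media Ltd → Cobalt Holdings Ltd (R3): 100% × 56% × 17% = 9.52% of Meridian Group plc.
Chain via Brightpath Realty LP → Quarry Shipping BV (R3): 67% × 77% × 33% = 17.0247% of Meridian Group plc.
Aggregating (R2): 9.52% + 17.0247% = 26.5447%.

26.5447%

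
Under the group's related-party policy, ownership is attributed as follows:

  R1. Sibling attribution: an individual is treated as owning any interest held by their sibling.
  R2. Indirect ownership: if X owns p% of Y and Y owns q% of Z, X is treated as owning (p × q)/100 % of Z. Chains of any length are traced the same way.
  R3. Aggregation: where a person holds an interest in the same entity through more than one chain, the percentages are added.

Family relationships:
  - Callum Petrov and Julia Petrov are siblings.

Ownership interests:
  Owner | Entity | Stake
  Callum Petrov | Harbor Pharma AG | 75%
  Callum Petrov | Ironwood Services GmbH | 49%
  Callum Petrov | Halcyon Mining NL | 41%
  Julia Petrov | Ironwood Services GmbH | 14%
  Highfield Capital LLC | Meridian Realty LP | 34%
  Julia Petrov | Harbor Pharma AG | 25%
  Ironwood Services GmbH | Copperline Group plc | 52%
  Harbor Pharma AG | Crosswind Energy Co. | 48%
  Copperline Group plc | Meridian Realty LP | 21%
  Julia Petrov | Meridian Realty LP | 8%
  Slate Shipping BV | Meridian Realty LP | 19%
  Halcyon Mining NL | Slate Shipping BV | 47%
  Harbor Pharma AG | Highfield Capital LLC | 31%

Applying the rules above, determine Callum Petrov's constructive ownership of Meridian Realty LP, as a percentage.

29.0809%

By sibling attribution (R1), Callum Petrov is treated as also owning Julia Petrov's interest in Harbor Pharma AG, giving 75% + 25% = 100%.
By sibling attribution (R1), Callum Petrov is treated as also owning Julia Petrov's interest in Ironwood Services GmbH, giving 49% + 14% = 63%.
By sibling attribution (R1), Callum Petrov is treated as owning Julia Petrov's 8% interest in Meridian Realty LP.
Chain via Halcyon Mining NL → Slate Shipping BV (R2): 41% × 47% × 19% = 3.6613% of Meridian Realty LP.
Chain via Harbor Pharma AG → Highfield Capital LLC (R2): 100% × 31% × 34% = 10.54% of Meridian Realty LP.
Chain via Ironwood Services GmbH → Copperline Group plc (R2): 63% × 52% × 21% = 6.8796% of Meridian Realty LP.
Direct interest in Meridian Realty LP: 8%.
Aggregating (R3): 3.6613% + 10.54% + 6.8796% + 8% = 29.0809%.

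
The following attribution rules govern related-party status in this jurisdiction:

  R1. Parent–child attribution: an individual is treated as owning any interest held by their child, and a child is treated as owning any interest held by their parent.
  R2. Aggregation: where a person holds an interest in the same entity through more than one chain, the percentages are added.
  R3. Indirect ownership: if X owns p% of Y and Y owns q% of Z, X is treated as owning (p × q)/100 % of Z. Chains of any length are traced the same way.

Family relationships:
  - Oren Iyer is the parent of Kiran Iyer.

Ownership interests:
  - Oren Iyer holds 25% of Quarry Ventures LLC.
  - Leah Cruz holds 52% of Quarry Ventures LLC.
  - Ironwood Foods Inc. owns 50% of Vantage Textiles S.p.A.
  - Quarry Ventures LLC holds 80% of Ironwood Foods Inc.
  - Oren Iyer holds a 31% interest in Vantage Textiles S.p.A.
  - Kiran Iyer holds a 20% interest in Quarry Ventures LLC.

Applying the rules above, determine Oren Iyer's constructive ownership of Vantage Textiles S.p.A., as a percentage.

49%

By parent–child attribution (R1), Oren Iyer is treated as also owning Kiran Iyer's interest in Quarry Ventures LLC, giving 25% + 20% = 45%.
Chain via Quarry Ventures LLC → Ironwood Foods Inc. (R3): 45% × 80% × 50% = 18% of Vantage Textiles S.p.A.
Direct interest in Vantage Textiles S.p.A: 31%.
Aggregating (R2): 18% + 31% = 49%.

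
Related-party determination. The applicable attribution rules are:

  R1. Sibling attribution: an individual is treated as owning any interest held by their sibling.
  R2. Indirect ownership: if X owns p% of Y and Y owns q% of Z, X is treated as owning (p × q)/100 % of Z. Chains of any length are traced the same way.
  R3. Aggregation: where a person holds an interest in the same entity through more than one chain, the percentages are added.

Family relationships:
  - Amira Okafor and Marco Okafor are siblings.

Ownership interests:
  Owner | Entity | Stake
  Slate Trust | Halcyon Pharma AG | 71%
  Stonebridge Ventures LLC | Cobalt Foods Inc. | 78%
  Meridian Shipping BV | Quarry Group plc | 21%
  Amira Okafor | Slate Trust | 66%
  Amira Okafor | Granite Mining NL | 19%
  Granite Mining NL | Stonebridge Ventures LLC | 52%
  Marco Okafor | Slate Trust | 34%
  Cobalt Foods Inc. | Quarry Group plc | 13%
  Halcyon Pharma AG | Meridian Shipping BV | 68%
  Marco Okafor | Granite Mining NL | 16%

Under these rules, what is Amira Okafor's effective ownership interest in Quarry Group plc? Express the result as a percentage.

11.98428%

By sibling attribution (R1), Amira Okafor is treated as also owning Marco Okafor's interest in Granite Mining NL, giving 19% + 16% = 35%.
By sibling attribution (R1), Amira Okafor is treated as also owning Marco Okafor's interest in Slate Trust, giving 66% + 34% = 100%.
Chain via Granite Mining NL → Stonebridge Ventures LLC → Cobalt Foods Inc. (R2): 35% × 52% × 78% × 13% = 1.84548% of Quarry Group plc.
Chain via Slate Trust → Halcyon Pharma AG → Meridian Shipping BV (R2): 100% × 71% × 68% × 21% = 10.1388% of Quarry Group plc.
Aggregating (R3): 1.84548% + 10.1388% = 11.98428%.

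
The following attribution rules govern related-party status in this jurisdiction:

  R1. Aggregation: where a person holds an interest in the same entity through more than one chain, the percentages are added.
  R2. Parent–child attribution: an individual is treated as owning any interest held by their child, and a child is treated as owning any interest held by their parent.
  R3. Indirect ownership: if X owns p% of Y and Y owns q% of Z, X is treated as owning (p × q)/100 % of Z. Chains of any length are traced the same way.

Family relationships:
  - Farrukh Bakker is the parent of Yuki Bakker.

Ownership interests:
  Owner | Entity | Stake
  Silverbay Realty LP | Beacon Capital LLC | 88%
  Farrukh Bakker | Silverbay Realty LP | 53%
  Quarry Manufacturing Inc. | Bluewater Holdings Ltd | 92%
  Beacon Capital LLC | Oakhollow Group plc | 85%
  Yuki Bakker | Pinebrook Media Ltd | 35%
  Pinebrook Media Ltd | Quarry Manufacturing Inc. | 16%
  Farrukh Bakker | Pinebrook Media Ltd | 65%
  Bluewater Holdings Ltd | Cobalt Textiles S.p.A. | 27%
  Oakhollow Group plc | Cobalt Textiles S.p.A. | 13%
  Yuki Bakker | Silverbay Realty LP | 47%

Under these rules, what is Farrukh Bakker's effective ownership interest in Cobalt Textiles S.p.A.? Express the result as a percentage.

By parent–child attribution (R2), Farrukh Bakker is treated as also owning Yuki Bakker's interest in Silverbay Realty LP, giving 53% + 47% = 100%.
By parent–child attribution (R2), Farrukh Bakker is treated as also owning Yuki Bakker's interest in Pinebrook Media Ltd, giving 65% + 35% = 100%.
Chain via Silverbay Realty LP → Beacon Capital LLC → Oakhollow Group plc (R3): 100% × 88% × 85% × 13% = 9.724% of Cobalt Textiles S.p.A.
Chain via Pinebrook Media Ltd → Quarry Manufacturing Inc. → Bluewater Holdings Ltd (R3): 100% × 16% × 92% × 27% = 3.9744% of Cobalt Textiles S.p.A.
Aggregating (R1): 9.724% + 3.9744% = 13.6984%.

13.6984%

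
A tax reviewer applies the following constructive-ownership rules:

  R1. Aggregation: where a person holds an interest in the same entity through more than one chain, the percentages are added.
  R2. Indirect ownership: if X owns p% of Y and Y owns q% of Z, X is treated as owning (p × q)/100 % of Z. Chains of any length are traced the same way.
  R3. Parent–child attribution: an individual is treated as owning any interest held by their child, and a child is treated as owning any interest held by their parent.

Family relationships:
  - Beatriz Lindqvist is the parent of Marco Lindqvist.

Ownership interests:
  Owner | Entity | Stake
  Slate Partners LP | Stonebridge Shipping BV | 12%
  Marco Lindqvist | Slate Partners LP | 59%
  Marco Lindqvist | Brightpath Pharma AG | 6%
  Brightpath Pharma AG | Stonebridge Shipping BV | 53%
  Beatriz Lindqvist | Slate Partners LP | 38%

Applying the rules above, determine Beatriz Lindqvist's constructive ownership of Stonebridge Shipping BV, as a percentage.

14.82%

By parent–child attribution (R3), Beatriz Lindqvist is treated as also owning Marco Lindqvist's interest in Slate Partners LP, giving 38% + 59% = 97%.
By parent–child attribution (R3), Beatriz Lindqvist is treated as owning Marco Lindqvist's 6% interest in Brightpath Pharma AG.
Chain via Slate Partners LP (R2): 97% × 12% = 11.64% of Stonebridge Shipping BV.
Chain via Brightpath Pharma AG (R2): 6% × 53% = 3.18% of Stonebridge Shipping BV.
Aggregating (R1): 11.64% + 3.18% = 14.82%.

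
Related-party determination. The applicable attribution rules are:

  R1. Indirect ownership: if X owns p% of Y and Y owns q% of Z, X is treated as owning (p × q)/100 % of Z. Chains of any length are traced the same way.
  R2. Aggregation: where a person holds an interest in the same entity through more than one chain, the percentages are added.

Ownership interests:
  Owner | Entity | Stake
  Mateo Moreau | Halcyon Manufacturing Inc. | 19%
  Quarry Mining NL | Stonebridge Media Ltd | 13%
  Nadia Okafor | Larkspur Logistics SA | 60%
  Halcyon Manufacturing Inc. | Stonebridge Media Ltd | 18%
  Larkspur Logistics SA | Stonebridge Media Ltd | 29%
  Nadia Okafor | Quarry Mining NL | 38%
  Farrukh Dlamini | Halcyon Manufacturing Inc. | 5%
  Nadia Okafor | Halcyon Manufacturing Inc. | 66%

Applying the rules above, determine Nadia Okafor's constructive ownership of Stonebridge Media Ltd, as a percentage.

34.22%

Chain via Halcyon Manufacturing Inc. (R1): 66% × 18% = 11.88% of Stonebridge Media Ltd.
Chain via Larkspur Logistics SA (R1): 60% × 29% = 17.4% of Stonebridge Media Ltd.
Chain via Quarry Mining NL (R1): 38% × 13% = 4.94% of Stonebridge Media Ltd.
Aggregating (R2): 11.88% + 17.4% + 4.94% = 34.22%.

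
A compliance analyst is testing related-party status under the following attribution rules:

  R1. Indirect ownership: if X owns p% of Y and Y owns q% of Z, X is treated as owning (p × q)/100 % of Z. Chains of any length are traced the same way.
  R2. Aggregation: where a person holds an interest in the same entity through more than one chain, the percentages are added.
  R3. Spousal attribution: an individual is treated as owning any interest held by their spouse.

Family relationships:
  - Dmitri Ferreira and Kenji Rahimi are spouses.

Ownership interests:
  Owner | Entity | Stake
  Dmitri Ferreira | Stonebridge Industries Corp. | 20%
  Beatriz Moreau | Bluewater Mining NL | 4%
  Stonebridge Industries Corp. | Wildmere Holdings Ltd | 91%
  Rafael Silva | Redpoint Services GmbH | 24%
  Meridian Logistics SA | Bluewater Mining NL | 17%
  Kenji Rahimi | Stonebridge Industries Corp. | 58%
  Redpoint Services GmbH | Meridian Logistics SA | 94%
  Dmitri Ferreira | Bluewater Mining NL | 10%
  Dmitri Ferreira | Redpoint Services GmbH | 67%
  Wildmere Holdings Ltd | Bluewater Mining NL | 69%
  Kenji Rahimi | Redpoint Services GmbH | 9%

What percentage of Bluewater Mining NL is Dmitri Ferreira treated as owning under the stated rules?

By spousal attribution (R3), Dmitri Ferreira is treated as also owning Kenji Rahimi's interest in Redpoint Services GmbH, giving 67% + 9% = 76%.
By spousal attribution (R3), Dmitri Ferreira is treated as also owning Kenji Rahimi's interest in Stonebridge Industries Corp, giving 20% + 58% = 78%.
Chain via Redpoint Services GmbH → Meridian Logistics SA (R1): 76% × 94% × 17% = 12.1448% of Bluewater Mining NL.
Chain via Stonebridge Industries Corp. → Wildmere Holdings Ltd (R1): 78% × 91% × 69% = 48.9762% of Bluewater Mining NL.
Direct interest in Bluewater Mining NL: 10%.
Aggregating (R2): 12.1448% + 48.9762% + 10% = 71.121%.

71.121%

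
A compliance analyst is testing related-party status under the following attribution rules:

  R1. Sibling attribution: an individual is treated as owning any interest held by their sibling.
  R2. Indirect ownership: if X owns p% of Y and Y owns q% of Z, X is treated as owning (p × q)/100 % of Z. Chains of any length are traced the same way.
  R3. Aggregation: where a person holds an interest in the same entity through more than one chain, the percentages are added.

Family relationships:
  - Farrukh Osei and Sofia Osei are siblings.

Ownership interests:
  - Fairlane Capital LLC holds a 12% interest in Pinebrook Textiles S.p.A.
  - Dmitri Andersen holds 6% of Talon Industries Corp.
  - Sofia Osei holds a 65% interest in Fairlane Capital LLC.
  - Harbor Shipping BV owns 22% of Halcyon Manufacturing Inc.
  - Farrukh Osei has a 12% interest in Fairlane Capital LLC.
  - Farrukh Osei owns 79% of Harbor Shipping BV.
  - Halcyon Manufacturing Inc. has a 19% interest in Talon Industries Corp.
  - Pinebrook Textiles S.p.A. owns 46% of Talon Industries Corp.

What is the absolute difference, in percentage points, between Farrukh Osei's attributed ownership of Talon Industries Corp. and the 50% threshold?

42.4474

By sibling attribution (R1), Farrukh Osei is treated as also owning Sofia Osei's interest in Fairlane Capital LLC, giving 12% + 65% = 77%.
Chain via Fairlane Capital LLC → Pinebrook Textiles S.p.A. (R2): 77% × 12% × 46% = 4.2504% of Talon Industries Corp.
Chain via Harbor Shipping BV → Halcyon Manufacturing Inc. (R2): 79% × 22% × 19% = 3.3022% of Talon Industries Corp.
Aggregating (R3): 4.2504% + 3.3022% = 7.5526%.
7.5526% falls short of the 50% threshold by 42.4474 percentage points.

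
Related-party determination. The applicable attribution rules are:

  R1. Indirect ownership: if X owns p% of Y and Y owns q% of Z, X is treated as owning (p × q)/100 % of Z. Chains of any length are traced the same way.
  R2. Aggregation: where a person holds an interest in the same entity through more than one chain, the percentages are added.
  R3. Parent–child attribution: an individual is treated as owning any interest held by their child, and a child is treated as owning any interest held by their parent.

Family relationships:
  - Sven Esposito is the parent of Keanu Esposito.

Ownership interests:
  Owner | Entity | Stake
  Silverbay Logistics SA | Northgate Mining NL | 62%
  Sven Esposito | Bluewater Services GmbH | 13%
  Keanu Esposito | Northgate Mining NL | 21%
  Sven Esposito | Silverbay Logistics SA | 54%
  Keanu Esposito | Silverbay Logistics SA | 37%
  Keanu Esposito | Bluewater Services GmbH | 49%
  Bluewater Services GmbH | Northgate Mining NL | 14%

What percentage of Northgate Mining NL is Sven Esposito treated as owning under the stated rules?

By parent–child attribution (R3), Sven Esposito is treated as also owning Keanu Esposito's interest in Bluewater Services GmbH, giving 13% + 49% = 62%.
By parent–child attribution (R3), Sven Esposito is treated as also owning Keanu Esposito's interest in Silverbay Logistics SA, giving 54% + 37% = 91%.
By parent–child attribution (R3), Sven Esposito is treated as owning Keanu Esposito's 21% interest in Northgate Mining NL.
Chain via Bluewater Services GmbH (R1): 62% × 14% = 8.68% of Northgate Mining NL.
Chain via Silverbay Logistics SA (R1): 91% × 62% = 56.42% of Northgate Mining NL.
Direct interest in Northgate Mining NL: 21%.
Aggregating (R2): 8.68% + 56.42% + 21% = 86.1%.

86.1%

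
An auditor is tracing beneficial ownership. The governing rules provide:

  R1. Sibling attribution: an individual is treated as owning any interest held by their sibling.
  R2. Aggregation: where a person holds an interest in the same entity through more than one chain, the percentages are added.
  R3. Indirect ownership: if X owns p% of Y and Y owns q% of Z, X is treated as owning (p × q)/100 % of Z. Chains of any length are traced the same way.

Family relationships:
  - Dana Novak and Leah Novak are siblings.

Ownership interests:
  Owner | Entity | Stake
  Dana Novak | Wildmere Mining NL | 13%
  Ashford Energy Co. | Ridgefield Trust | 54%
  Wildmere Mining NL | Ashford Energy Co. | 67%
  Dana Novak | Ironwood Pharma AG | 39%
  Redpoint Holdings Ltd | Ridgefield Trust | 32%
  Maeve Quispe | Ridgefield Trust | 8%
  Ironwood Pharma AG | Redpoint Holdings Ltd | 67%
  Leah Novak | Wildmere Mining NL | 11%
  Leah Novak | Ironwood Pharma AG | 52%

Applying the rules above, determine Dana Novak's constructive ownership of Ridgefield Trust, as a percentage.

By sibling attribution (R1), Dana Novak is treated as also owning Leah Novak's interest in Wildmere Mining NL, giving 13% + 11% = 24%.
By sibling attribution (R1), Dana Novak is treated as also owning Leah Novak's interest in Ironwood Pharma AG, giving 39% + 52% = 91%.
Chain via Wildmere Mining NL → Ashford Energy Co. (R3): 24% × 67% × 54% = 8.6832% of Ridgefield Trust.
Chain via Ironwood Pharma AG → Redpoint Holdings Ltd (R3): 91% × 67% × 32% = 19.5104% of Ridgefield Trust.
Aggregating (R2): 8.6832% + 19.5104% = 28.1936%.

28.1936%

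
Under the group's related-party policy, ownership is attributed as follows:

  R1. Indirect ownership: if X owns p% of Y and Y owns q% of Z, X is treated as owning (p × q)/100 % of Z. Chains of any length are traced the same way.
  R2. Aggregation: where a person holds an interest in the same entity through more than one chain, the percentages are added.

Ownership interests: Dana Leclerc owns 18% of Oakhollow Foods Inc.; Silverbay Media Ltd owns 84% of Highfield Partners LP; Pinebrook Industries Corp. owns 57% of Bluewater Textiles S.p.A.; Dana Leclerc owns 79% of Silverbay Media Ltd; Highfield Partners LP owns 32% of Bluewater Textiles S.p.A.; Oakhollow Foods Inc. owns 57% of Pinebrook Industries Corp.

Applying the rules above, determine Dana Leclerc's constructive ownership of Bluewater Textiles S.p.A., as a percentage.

27.0834%

Chain via Oakhollow Foods Inc. → Pinebrook Industries Corp. (R1): 18% × 57% × 57% = 5.8482% of Bluewater Textiles S.p.A.
Chain via Silverbay Media Ltd → Highfield Partners LP (R1): 79% × 84% × 32% = 21.2352% of Bluewater Textiles S.p.A.
Aggregating (R2): 5.8482% + 21.2352% = 27.0834%.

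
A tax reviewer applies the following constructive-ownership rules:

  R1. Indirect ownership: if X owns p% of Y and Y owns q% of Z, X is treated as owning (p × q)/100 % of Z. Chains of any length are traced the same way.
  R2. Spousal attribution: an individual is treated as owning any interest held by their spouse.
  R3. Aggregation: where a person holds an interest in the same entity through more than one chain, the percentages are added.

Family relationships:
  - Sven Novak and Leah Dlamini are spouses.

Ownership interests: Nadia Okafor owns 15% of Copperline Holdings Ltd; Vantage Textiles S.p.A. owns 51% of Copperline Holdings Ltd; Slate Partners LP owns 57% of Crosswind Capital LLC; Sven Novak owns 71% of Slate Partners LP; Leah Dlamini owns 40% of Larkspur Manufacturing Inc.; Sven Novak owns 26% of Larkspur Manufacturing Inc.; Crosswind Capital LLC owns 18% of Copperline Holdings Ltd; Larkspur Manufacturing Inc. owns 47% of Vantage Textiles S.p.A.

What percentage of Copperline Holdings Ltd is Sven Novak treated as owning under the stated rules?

By spousal attribution (R2), Sven Novak is treated as also owning Leah Dlamini's interest in Larkspur Manufacturing Inc, giving 26% + 40% = 66%.
Chain via Larkspur Manufacturing Inc. → Vantage Textiles S.p.A. (R1): 66% × 47% × 51% = 15.8202% of Copperline Holdings Ltd.
Chain via Slate Partners LP → Crosswind Capital LLC (R1): 71% × 57% × 18% = 7.2846% of Copperline Holdings Ltd.
Aggregating (R3): 15.8202% + 7.2846% = 23.1048%.

23.1048%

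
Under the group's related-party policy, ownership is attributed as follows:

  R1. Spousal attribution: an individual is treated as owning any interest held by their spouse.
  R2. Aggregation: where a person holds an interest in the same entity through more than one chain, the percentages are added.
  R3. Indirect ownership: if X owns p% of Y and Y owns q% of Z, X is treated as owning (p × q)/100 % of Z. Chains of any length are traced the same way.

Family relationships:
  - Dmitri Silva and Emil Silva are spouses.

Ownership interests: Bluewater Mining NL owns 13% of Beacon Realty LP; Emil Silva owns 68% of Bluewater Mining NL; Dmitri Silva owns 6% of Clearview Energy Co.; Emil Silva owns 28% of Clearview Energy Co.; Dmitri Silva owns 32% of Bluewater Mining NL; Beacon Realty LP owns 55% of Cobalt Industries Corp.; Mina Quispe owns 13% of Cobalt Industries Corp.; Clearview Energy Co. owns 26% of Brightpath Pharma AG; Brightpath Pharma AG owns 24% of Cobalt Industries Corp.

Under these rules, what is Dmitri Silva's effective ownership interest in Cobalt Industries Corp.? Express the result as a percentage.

9.2716%

By spousal attribution (R1), Dmitri Silva is treated as also owning Emil Silva's interest in Clearview Energy Co, giving 6% + 28% = 34%.
By spousal attribution (R1), Dmitri Silva is treated as also owning Emil Silva's interest in Bluewater Mining NL, giving 32% + 68% = 100%.
Chain via Clearview Energy Co. → Brightpath Pharma AG (R3): 34% × 26% × 24% = 2.1216% of Cobalt Industries Corp.
Chain via Bluewater Mining NL → Beacon Realty LP (R3): 100% × 13% × 55% = 7.15% of Cobalt Industries Corp.
Aggregating (R2): 2.1216% + 7.15% = 9.2716%.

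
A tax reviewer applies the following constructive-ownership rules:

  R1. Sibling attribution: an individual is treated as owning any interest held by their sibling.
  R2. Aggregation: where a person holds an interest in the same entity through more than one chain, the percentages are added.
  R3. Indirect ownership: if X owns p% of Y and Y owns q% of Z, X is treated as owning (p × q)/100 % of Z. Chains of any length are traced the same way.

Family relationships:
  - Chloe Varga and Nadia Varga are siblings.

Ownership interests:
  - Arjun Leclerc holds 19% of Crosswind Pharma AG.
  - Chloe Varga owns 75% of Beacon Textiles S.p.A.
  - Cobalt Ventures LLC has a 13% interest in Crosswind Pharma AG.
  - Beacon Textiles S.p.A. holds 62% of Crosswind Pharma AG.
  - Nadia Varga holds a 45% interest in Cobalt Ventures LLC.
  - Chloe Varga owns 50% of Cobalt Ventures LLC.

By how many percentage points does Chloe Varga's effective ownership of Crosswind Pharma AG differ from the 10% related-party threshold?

48.85

By sibling attribution (R1), Chloe Varga is treated as also owning Nadia Varga's interest in Cobalt Ventures LLC, giving 50% + 45% = 95%.
Chain via Cobalt Ventures LLC (R3): 95% × 13% = 12.35% of Crosswind Pharma AG.
Chain via Beacon Textiles S.p.A. (R3): 75% × 62% = 46.5% of Crosswind Pharma AG.
Aggregating (R2): 12.35% + 46.5% = 58.85%.
58.85% exceeds the 10% threshold by 48.85 percentage points.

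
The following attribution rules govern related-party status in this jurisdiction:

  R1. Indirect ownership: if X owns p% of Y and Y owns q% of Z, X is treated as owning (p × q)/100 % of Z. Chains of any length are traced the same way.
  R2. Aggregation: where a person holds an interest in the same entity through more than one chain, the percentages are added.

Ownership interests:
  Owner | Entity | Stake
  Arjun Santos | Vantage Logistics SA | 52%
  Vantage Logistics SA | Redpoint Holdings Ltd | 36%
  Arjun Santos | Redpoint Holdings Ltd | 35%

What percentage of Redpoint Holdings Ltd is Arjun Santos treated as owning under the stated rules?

53.72%

Chain via Vantage Logistics SA (R1): 52% × 36% = 18.72% of Redpoint Holdings Ltd.
Direct interest in Redpoint Holdings Ltd: 35%.
Aggregating (R2): 18.72% + 35% = 53.72%.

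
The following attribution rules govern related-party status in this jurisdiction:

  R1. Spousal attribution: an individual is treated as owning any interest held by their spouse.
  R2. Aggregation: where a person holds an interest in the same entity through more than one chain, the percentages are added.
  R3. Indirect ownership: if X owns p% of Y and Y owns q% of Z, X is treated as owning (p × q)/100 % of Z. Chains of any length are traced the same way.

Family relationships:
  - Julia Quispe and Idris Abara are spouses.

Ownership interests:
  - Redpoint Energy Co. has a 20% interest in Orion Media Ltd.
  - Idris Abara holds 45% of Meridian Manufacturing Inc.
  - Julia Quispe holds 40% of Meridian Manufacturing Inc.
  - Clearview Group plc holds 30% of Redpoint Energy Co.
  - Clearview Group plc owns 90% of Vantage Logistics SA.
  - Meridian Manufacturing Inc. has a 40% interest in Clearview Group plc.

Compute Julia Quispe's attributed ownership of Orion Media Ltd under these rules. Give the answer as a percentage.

2.04%

By spousal attribution (R1), Julia Quispe is treated as also owning Idris Abara's interest in Meridian Manufacturing Inc, giving 40% + 45% = 85%.
Chain via Meridian Manufacturing Inc. → Clearview Group plc → Redpoint Energy Co. (R3): 85% × 40% × 30% × 20% = 2.04% of Orion Media Ltd.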